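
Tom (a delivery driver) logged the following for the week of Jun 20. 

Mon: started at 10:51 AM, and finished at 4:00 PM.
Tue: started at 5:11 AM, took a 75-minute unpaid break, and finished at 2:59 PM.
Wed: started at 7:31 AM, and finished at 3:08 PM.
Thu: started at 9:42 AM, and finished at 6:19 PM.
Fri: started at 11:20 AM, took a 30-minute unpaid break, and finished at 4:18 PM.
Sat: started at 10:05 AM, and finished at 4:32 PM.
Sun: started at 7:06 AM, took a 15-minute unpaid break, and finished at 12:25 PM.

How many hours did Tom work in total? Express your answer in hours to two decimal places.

45.92 hours

Mon: 10:51 AM–4:00 PM = 5 h 9 min
Tue: 5:11 AM–2:59 PM = 9 h 48 min; less 75 min break → 8 h 33 min
Wed: 7:31 AM–3:08 PM = 7 h 37 min
Thu: 9:42 AM–6:19 PM = 8 h 37 min
Fri: 11:20 AM–4:18 PM = 4 h 58 min; less 30 min break → 4 h 28 min
Sat: 10:05 AM–4:32 PM = 6 h 27 min
Sun: 7:06 AM–12:25 PM = 5 h 19 min; less 15 min break → 5 h 4 min
Total: 5 h 9 min + 8 h 33 min + 7 h 37 min + 8 h 37 min + 4 h 28 min + 6 h 27 min + 5 h 4 min = 45 h 55 min.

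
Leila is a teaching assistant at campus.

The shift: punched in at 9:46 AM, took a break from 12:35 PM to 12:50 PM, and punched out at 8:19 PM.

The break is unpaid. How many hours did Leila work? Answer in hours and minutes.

The shift: 9:46 AM–8:19 PM = 10 h 33 min; less 15 min break → 10 h 18 min

10 h 18 min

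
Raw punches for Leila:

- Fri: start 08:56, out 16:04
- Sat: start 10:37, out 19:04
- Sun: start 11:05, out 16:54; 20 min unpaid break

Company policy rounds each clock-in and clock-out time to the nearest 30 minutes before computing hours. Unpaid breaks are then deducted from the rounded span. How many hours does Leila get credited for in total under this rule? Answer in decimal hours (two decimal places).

Fri: in 08:56→09:00, out 16:04→16:00; 7 h 0 min
Sat: in 10:37→10:30, out 19:04→19:00; 8 h 30 min
Sun: in 11:05→11:00, out 16:54→17:00; 6 h 0 min − 20 min = 5 h 40 min
Total credited: 21 h 10 min.

21.17 hours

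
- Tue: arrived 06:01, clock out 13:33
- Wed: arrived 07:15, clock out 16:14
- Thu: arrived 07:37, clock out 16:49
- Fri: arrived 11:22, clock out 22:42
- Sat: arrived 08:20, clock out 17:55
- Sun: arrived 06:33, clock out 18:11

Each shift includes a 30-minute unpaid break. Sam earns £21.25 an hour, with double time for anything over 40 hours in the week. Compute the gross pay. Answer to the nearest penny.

Tue: 06:01–13:33 = 7 h 32 min; less 30 min break → 7 h 2 min
Wed: 07:15–16:14 = 8 h 59 min; less 30 min break → 8 h 29 min
Thu: 07:37–16:49 = 9 h 12 min; less 30 min break → 8 h 42 min
Fri: 11:22–22:42 = 11 h 20 min; less 30 min break → 10 h 50 min
Sat: 08:20–17:55 = 9 h 35 min; less 30 min break → 9 h 5 min
Sun: 06:33–18:11 = 11 h 38 min; less 30 min break → 11 h 8 min
Total worked: 55 h 16 min = 3316 min.
Regular 40 h 0 min = 2400 min at £21.25/h; overtime 15 h 16 min = 916 min at £42.50/h.
Pay = (2400 × £21.25 + 916 × £42.50) ÷ 60 = £1498.83.

£1498.83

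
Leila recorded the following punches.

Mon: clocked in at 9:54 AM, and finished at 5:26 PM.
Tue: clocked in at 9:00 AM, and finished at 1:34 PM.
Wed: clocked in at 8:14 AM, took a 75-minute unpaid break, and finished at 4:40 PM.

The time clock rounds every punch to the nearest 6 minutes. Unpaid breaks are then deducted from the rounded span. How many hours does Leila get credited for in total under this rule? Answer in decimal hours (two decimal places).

19.35 hours

Mon: in 9:54 AM→9:54 AM, out 5:26 PM→5:24 PM; 7 h 30 min
Tue: in 9:00 AM→9:00 AM, out 1:34 PM→1:36 PM; 4 h 36 min
Wed: in 8:14 AM→8:12 AM, out 4:40 PM→4:42 PM; 8 h 30 min − 75 min = 7 h 15 min
Total credited: 19 h 21 min.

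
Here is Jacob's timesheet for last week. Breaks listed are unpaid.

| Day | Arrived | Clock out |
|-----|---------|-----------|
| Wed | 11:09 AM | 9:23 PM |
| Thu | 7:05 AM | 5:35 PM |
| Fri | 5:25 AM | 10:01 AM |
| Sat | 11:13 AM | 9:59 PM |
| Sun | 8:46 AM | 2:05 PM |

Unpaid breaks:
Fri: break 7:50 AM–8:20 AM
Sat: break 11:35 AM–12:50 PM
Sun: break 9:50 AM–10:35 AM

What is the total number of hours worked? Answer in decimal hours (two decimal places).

Wed: 11:09 AM–9:23 PM = 10 h 14 min
Thu: 7:05 AM–5:35 PM = 10 h 30 min
Fri: 5:25 AM–10:01 AM = 4 h 36 min; less 30 min break → 4 h 6 min
Sat: 11:13 AM–9:59 PM = 10 h 46 min; less 75 min break → 9 h 31 min
Sun: 8:46 AM–2:05 PM = 5 h 19 min; less 45 min break → 4 h 34 min
Total: 10 h 14 min + 10 h 30 min + 4 h 6 min + 9 h 31 min + 4 h 34 min = 38 h 55 min.

38.92 hours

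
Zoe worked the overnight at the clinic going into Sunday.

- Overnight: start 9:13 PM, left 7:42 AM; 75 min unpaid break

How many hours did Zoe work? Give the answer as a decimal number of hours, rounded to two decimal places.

Overnight: 9:13 PM → midnight = 2 h 47 min; midnight → 7:42 AM = 7 h 42 min; span 10 h 29 min; less 75 min break → 9 h 14 min

9.23 hours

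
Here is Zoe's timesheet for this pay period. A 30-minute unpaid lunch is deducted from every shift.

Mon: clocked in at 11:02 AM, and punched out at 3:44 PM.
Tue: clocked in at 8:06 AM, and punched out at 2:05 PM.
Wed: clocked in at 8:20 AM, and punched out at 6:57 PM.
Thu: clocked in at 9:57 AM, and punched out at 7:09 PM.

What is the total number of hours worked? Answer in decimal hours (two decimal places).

28.50 hours

Mon: 11:02 AM–3:44 PM = 4 h 42 min; less 30 min break → 4 h 12 min
Tue: 8:06 AM–2:05 PM = 5 h 59 min; less 30 min break → 5 h 29 min
Wed: 8:20 AM–6:57 PM = 10 h 37 min; less 30 min break → 10 h 7 min
Thu: 9:57 AM–7:09 PM = 9 h 12 min; less 30 min break → 8 h 42 min
Total: 4 h 12 min + 5 h 29 min + 10 h 7 min + 8 h 42 min = 28 h 30 min.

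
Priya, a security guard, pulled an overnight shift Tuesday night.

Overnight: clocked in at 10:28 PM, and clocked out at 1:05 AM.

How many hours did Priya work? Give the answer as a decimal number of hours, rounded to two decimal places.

2.62 hours

Overnight: 10:28 PM → midnight = 1 h 32 min; midnight → 1:05 AM = 1 h 5 min; span 2 h 37 min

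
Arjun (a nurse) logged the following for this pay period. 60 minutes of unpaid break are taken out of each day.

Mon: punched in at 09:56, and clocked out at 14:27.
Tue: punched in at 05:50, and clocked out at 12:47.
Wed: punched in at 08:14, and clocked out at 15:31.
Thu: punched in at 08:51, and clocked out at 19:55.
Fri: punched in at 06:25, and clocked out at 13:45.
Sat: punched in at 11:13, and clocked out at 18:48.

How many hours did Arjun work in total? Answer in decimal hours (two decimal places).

Mon: 09:56–14:27 = 4 h 31 min; less 60 min break → 3 h 31 min
Tue: 05:50–12:47 = 6 h 57 min; less 60 min break → 5 h 57 min
Wed: 08:14–15:31 = 7 h 17 min; less 60 min break → 6 h 17 min
Thu: 08:51–19:55 = 11 h 4 min; less 60 min break → 10 h 4 min
Fri: 06:25–13:45 = 7 h 20 min; less 60 min break → 6 h 20 min
Sat: 11:13–18:48 = 7 h 35 min; less 60 min break → 6 h 35 min
Total: 3 h 31 min + 5 h 57 min + 6 h 17 min + 10 h 4 min + 6 h 20 min + 6 h 35 min = 38 h 44 min.

38.73 hours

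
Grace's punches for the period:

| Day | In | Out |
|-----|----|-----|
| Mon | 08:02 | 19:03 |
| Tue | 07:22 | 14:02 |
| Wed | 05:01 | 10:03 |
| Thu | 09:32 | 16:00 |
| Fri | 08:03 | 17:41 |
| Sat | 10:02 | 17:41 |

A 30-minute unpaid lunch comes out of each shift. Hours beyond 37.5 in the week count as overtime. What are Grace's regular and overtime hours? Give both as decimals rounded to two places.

Regular 37.50 hours, overtime 5.97 hours

Mon: 08:02–19:03 = 11 h 1 min; less 30 min break → 10 h 31 min
Tue: 07:22–14:02 = 6 h 40 min; less 30 min break → 6 h 10 min
Wed: 05:01–10:03 = 5 h 2 min; less 30 min break → 4 h 32 min
Thu: 09:32–16:00 = 6 h 28 min; less 30 min break → 5 h 58 min
Fri: 08:03–17:41 = 9 h 38 min; less 30 min break → 9 h 8 min
Sat: 10:02–17:41 = 7 h 39 min; less 30 min break → 7 h 9 min
Total worked: 43 h 28 min = 43.47 h.
Threshold 37.5 h → overtime 5 h 58 min, regular 37 h 30 min.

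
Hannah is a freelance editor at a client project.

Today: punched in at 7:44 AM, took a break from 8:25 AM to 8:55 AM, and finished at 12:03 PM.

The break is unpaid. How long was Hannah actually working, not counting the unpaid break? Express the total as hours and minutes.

3 h 49 min

Today: 7:44 AM–12:03 PM = 4 h 19 min; less 30 min break → 3 h 49 min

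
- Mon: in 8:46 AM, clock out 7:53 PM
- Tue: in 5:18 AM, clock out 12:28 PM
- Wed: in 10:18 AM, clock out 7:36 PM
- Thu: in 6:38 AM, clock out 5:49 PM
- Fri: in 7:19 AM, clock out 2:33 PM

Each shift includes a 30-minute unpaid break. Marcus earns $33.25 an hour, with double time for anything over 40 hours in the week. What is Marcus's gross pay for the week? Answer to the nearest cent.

$1562.75

Mon: 8:46 AM–7:53 PM = 11 h 7 min; less 30 min break → 10 h 37 min
Tue: 5:18 AM–12:28 PM = 7 h 10 min; less 30 min break → 6 h 40 min
Wed: 10:18 AM–7:36 PM = 9 h 18 min; less 30 min break → 8 h 48 min
Thu: 6:38 AM–5:49 PM = 11 h 11 min; less 30 min break → 10 h 41 min
Fri: 7:19 AM–2:33 PM = 7 h 14 min; less 30 min break → 6 h 44 min
Total worked: 43 h 30 min = 2610 min.
Regular 40 h 0 min = 2400 min at $33.25/h; overtime 3 h 30 min = 210 min at $66.50/h.
Pay = (2400 × $33.25 + 210 × $66.50) ÷ 60 = $1562.75.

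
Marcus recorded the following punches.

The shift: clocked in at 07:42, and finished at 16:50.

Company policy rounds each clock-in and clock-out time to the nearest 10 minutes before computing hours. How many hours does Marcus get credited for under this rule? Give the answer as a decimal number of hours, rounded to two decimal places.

The shift: in 07:42→07:40, out 16:50→16:50; 9 h 10 min

9.17 hours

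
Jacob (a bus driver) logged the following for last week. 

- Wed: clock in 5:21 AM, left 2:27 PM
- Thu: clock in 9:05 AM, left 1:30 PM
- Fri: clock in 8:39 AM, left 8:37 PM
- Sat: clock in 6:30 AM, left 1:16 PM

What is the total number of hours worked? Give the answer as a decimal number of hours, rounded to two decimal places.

32.25 hours

Wed: 5:21 AM–2:27 PM = 9 h 6 min
Thu: 9:05 AM–1:30 PM = 4 h 25 min
Fri: 8:39 AM–8:37 PM = 11 h 58 min
Sat: 6:30 AM–1:16 PM = 6 h 46 min
Total: 9 h 6 min + 4 h 25 min + 11 h 58 min + 6 h 46 min = 32 h 15 min.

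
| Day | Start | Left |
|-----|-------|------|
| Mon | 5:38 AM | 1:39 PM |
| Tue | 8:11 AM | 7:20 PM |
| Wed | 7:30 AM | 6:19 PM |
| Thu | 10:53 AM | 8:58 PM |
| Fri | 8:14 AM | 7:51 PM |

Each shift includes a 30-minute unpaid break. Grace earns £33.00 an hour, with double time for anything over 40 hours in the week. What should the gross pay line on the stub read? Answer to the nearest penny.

£1926.10

Mon: 5:38 AM–1:39 PM = 8 h 1 min; less 30 min break → 7 h 31 min
Tue: 8:11 AM–7:20 PM = 11 h 9 min; less 30 min break → 10 h 39 min
Wed: 7:30 AM–6:19 PM = 10 h 49 min; less 30 min break → 10 h 19 min
Thu: 10:53 AM–8:58 PM = 10 h 5 min; less 30 min break → 9 h 35 min
Fri: 8:14 AM–7:51 PM = 11 h 37 min; less 30 min break → 11 h 7 min
Total worked: 49 h 11 min = 2951 min.
Regular 40 h 0 min = 2400 min at £33.00/h; overtime 9 h 11 min = 551 min at £66.00/h.
Pay = (2400 × £33.00 + 551 × £66.00) ÷ 60 = £1926.10.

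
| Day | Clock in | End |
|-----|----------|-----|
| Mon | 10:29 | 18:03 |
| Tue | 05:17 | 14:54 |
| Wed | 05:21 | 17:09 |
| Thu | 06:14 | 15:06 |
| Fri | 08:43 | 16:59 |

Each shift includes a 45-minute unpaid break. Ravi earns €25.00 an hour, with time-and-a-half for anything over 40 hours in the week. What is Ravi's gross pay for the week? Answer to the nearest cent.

Mon: 10:29–18:03 = 7 h 34 min; less 45 min break → 6 h 49 min
Tue: 05:17–14:54 = 9 h 37 min; less 45 min break → 8 h 52 min
Wed: 05:21–17:09 = 11 h 48 min; less 45 min break → 11 h 3 min
Thu: 06:14–15:06 = 8 h 52 min; less 45 min break → 8 h 7 min
Fri: 08:43–16:59 = 8 h 16 min; less 45 min break → 7 h 31 min
Total worked: 42 h 22 min = 2542 min.
Regular 40 h 0 min = 2400 min at €25.00/h; overtime 2 h 22 min = 142 min at €37.50/h.
Pay = (2400 × €25.00 + 142 × €37.50) ÷ 60 = €1088.75.

€1088.75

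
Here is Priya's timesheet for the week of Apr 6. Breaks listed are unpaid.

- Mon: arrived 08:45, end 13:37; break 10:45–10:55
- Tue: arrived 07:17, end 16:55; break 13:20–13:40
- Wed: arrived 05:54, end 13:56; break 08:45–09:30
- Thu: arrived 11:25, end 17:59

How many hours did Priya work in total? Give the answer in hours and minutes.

Mon: 08:45–13:37 = 4 h 52 min; less 10 min break → 4 h 42 min
Tue: 07:17–16:55 = 9 h 38 min; less 20 min break → 9 h 18 min
Wed: 05:54–13:56 = 8 h 2 min; less 45 min break → 7 h 17 min
Thu: 11:25–17:59 = 6 h 34 min
Total: 4 h 42 min + 9 h 18 min + 7 h 17 min + 6 h 34 min = 27 h 51 min.

27 h 51 min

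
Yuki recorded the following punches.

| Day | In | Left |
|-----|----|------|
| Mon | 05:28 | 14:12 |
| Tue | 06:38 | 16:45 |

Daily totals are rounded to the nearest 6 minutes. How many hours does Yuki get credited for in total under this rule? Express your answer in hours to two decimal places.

Mon: 05:28–14:12 = 8 h 44 min → rounds to 8 h 42 min
Tue: 06:38–16:45 = 10 h 7 min → rounds to 10 h 6 min
Total credited: 18 h 48 min.

18.80 hours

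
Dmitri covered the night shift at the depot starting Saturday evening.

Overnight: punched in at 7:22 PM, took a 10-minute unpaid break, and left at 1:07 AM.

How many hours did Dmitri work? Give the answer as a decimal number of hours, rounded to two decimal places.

5.58 hours

Overnight: 7:22 PM → midnight = 4 h 38 min; midnight → 1:07 AM = 1 h 7 min; span 5 h 45 min; less 10 min break → 5 h 35 min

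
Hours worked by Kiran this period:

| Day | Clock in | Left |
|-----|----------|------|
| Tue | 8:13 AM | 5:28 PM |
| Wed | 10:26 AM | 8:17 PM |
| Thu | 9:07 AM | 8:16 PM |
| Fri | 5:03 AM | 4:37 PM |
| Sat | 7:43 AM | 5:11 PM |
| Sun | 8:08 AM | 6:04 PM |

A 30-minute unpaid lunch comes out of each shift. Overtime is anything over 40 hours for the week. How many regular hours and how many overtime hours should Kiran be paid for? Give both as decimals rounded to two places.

Regular 40.00 hours, overtime 18.22 hours

Tue: 8:13 AM–5:28 PM = 9 h 15 min; less 30 min break → 8 h 45 min
Wed: 10:26 AM–8:17 PM = 9 h 51 min; less 30 min break → 9 h 21 min
Thu: 9:07 AM–8:16 PM = 11 h 9 min; less 30 min break → 10 h 39 min
Fri: 5:03 AM–4:37 PM = 11 h 34 min; less 30 min break → 11 h 4 min
Sat: 7:43 AM–5:11 PM = 9 h 28 min; less 30 min break → 8 h 58 min
Sun: 8:08 AM–6:04 PM = 9 h 56 min; less 30 min break → 9 h 26 min
Total worked: 58 h 13 min = 58.22 h.
Threshold 40 h → overtime 18 h 13 min, regular 40 h 0 min.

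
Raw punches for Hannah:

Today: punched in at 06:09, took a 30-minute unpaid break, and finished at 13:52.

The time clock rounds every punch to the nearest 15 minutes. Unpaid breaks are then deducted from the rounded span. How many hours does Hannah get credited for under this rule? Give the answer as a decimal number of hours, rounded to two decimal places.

Today: in 06:09→06:15, out 13:52→13:45; 7 h 30 min − 30 min = 7 h 0 min

7.00 hours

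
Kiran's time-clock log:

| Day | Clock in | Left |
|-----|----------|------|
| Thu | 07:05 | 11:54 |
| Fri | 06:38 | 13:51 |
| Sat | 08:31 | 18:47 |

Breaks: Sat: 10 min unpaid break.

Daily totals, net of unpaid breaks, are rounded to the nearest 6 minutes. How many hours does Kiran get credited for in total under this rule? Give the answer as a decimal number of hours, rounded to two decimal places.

22.10 hours

Thu: 07:05–11:54 = 4 h 49 min → rounds to 4 h 48 min
Fri: 06:38–13:51 = 7 h 13 min → rounds to 7 h 12 min
Sat: 08:31–18:47 = 10 h 16 min − 10 min = 10 h 6 min → rounds to 10 h 6 min
Total credited: 22 h 6 min.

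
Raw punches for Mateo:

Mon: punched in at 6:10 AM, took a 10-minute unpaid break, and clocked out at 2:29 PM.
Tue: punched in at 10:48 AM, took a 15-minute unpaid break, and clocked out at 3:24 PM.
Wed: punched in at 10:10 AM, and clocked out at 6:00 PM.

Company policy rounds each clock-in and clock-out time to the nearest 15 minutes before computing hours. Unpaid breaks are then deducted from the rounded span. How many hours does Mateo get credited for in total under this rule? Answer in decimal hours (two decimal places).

20.33 hours

Mon: in 6:10 AM→6:15 AM, out 2:29 PM→2:30 PM; 8 h 15 min − 10 min = 8 h 5 min
Tue: in 10:48 AM→10:45 AM, out 3:24 PM→3:30 PM; 4 h 45 min − 15 min = 4 h 30 min
Wed: in 10:10 AM→10:15 AM, out 6:00 PM→6:00 PM; 7 h 45 min
Total credited: 20 h 20 min.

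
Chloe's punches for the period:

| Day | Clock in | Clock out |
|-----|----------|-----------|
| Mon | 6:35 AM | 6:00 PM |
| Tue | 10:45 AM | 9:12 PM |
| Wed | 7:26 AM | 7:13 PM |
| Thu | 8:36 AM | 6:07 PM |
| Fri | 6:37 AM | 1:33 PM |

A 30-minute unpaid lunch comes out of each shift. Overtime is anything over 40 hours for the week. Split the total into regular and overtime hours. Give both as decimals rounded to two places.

Mon: 6:35 AM–6:00 PM = 11 h 25 min; less 30 min break → 10 h 55 min
Tue: 10:45 AM–9:12 PM = 10 h 27 min; less 30 min break → 9 h 57 min
Wed: 7:26 AM–7:13 PM = 11 h 47 min; less 30 min break → 11 h 17 min
Thu: 8:36 AM–6:07 PM = 9 h 31 min; less 30 min break → 9 h 1 min
Fri: 6:37 AM–1:33 PM = 6 h 56 min; less 30 min break → 6 h 26 min
Total worked: 47 h 36 min = 47.60 h.
Threshold 40 h → overtime 7 h 36 min, regular 40 h 0 min.

Regular 40.00 hours, overtime 7.60 hours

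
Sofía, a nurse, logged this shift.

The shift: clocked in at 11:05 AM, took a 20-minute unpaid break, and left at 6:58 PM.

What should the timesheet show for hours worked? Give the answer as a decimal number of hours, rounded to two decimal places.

7.55 hours

The shift: 11:05 AM–6:58 PM = 7 h 53 min; less 20 min break → 7 h 33 min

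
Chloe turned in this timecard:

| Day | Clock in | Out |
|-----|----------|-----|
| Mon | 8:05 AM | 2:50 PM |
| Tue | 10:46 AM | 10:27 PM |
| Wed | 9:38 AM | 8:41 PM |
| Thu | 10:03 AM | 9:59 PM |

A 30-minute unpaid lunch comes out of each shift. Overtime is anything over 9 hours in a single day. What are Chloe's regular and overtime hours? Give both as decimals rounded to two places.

Regular 33.25 hours, overtime 6.17 hours

Mon: 8:05 AM–2:50 PM = 6 h 45 min; less 30 min break → 6 h 15 min
Tue: 10:46 AM–10:27 PM = 11 h 41 min; less 30 min break → 11 h 11 min
Wed: 9:38 AM–8:41 PM = 11 h 3 min; less 30 min break → 10 h 33 min
Thu: 10:03 AM–9:59 PM = 11 h 56 min; less 30 min break → 11 h 26 min
Mon reg 6 h 15 min / OT 0 h 0 min; Tue reg 9 h 0 min / OT 2 h 11 min; Wed reg 9 h 0 min / OT 1 h 33 min; Thu reg 9 h 0 min / OT 2 h 26 min.
Totals: regular 33 h 15 min, overtime 6 h 10 min.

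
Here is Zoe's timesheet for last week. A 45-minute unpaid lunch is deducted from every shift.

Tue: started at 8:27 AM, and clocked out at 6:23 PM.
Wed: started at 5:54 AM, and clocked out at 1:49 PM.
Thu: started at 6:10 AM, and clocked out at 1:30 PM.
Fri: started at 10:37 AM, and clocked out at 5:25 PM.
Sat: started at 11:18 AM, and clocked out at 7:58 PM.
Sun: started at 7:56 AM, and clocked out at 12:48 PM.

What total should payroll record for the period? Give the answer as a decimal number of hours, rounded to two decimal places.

41.02 hours

Tue: 8:27 AM–6:23 PM = 9 h 56 min; less 45 min break → 9 h 11 min
Wed: 5:54 AM–1:49 PM = 7 h 55 min; less 45 min break → 7 h 10 min
Thu: 6:10 AM–1:30 PM = 7 h 20 min; less 45 min break → 6 h 35 min
Fri: 10:37 AM–5:25 PM = 6 h 48 min; less 45 min break → 6 h 3 min
Sat: 11:18 AM–7:58 PM = 8 h 40 min; less 45 min break → 7 h 55 min
Sun: 7:56 AM–12:48 PM = 4 h 52 min; less 45 min break → 4 h 7 min
Total: 9 h 11 min + 7 h 10 min + 6 h 35 min + 6 h 3 min + 7 h 55 min + 4 h 7 min = 41 h 1 min.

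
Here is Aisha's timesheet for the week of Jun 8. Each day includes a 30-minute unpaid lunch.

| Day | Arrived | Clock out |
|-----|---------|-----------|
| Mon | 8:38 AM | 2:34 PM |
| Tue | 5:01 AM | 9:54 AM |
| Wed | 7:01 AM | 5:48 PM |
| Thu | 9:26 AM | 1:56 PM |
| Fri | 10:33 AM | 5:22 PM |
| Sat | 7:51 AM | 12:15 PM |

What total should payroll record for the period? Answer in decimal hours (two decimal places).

Mon: 8:38 AM–2:34 PM = 5 h 56 min; less 30 min break → 5 h 26 min
Tue: 5:01 AM–9:54 AM = 4 h 53 min; less 30 min break → 4 h 23 min
Wed: 7:01 AM–5:48 PM = 10 h 47 min; less 30 min break → 10 h 17 min
Thu: 9:26 AM–1:56 PM = 4 h 30 min; less 30 min break → 4 h 0 min
Fri: 10:33 AM–5:22 PM = 6 h 49 min; less 30 min break → 6 h 19 min
Sat: 7:51 AM–12:15 PM = 4 h 24 min; less 30 min break → 3 h 54 min
Total: 5 h 26 min + 4 h 23 min + 10 h 17 min + 4 h 0 min + 6 h 19 min + 3 h 54 min = 34 h 19 min.

34.32 hours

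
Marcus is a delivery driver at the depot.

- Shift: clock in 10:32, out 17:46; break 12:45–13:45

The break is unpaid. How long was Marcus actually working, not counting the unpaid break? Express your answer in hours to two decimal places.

6.23 hours

Shift: 10:32–17:46 = 7 h 14 min; less 60 min break → 6 h 14 min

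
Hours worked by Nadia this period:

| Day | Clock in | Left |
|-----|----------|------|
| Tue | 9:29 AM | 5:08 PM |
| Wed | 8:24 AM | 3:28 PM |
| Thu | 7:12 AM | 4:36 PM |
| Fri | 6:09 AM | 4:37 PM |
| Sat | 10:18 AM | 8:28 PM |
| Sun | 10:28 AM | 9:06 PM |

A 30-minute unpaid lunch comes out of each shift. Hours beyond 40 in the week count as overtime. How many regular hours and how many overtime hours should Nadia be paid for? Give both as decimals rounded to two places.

Regular 40.00 hours, overtime 12.38 hours

Tue: 9:29 AM–5:08 PM = 7 h 39 min; less 30 min break → 7 h 9 min
Wed: 8:24 AM–3:28 PM = 7 h 4 min; less 30 min break → 6 h 34 min
Thu: 7:12 AM–4:36 PM = 9 h 24 min; less 30 min break → 8 h 54 min
Fri: 6:09 AM–4:37 PM = 10 h 28 min; less 30 min break → 9 h 58 min
Sat: 10:18 AM–8:28 PM = 10 h 10 min; less 30 min break → 9 h 40 min
Sun: 10:28 AM–9:06 PM = 10 h 38 min; less 30 min break → 10 h 8 min
Total worked: 52 h 23 min = 52.38 h.
Threshold 40 h → overtime 12 h 23 min, regular 40 h 0 min.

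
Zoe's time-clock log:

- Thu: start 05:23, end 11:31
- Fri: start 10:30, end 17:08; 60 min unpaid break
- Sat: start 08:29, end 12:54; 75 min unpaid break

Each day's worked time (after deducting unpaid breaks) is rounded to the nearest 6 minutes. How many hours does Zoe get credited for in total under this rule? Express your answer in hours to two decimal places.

Thu: 05:23–11:31 = 6 h 8 min → rounds to 6 h 6 min
Fri: 10:30–17:08 = 6 h 38 min − 60 min = 5 h 38 min → rounds to 5 h 36 min
Sat: 08:29–12:54 = 4 h 25 min − 75 min = 3 h 10 min → rounds to 3 h 12 min
Total credited: 14 h 54 min.

14.90 hours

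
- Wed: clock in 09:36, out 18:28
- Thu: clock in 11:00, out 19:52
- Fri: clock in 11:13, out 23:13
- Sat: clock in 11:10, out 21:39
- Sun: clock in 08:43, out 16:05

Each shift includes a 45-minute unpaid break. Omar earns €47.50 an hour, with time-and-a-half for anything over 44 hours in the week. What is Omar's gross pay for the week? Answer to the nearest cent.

Wed: 09:36–18:28 = 8 h 52 min; less 45 min break → 8 h 7 min
Thu: 11:00–19:52 = 8 h 52 min; less 45 min break → 8 h 7 min
Fri: 11:13–23:13 = 12 h 0 min; less 45 min break → 11 h 15 min
Sat: 11:10–21:39 = 10 h 29 min; less 45 min break → 9 h 44 min
Sun: 08:43–16:05 = 7 h 22 min; less 45 min break → 6 h 37 min
Total worked: 43 h 50 min = 2630 min.
Regular 43 h 50 min = 2630 min at €47.50/h; overtime 0 h 0 min = 0 min at €71.25/h.
Pay = (2630 × €47.50 + 0 × €71.25) ÷ 60 = €2082.08.

€2082.08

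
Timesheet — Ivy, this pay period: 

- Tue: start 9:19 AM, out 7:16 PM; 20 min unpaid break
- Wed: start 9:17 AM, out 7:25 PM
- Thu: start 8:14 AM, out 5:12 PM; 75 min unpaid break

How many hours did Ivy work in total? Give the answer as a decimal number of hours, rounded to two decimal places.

Tue: 9:19 AM–7:16 PM = 9 h 57 min; less 20 min break → 9 h 37 min
Wed: 9:17 AM–7:25 PM = 10 h 8 min
Thu: 8:14 AM–5:12 PM = 8 h 58 min; less 75 min break → 7 h 43 min
Total: 9 h 37 min + 10 h 8 min + 7 h 43 min = 27 h 28 min.

27.47 hours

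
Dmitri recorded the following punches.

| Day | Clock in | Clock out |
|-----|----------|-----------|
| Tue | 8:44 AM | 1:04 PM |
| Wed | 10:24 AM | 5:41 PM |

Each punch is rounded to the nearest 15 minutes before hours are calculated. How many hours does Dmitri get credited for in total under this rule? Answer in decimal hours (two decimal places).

11.50 hours

Tue: in 8:44 AM→8:45 AM, out 1:04 PM→1:00 PM; 4 h 15 min
Wed: in 10:24 AM→10:30 AM, out 5:41 PM→5:45 PM; 7 h 15 min
Total credited: 11 h 30 min.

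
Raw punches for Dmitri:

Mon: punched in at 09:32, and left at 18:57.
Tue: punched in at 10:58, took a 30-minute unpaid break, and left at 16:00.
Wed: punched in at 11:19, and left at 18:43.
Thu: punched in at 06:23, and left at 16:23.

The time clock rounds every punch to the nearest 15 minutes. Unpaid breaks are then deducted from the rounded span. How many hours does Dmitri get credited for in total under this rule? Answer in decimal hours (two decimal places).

Mon: in 09:32→09:30, out 18:57→19:00; 9 h 30 min
Tue: in 10:58→11:00, out 16:00→16:00; 5 h 0 min − 30 min = 4 h 30 min
Wed: in 11:19→11:15, out 18:43→18:45; 7 h 30 min
Thu: in 06:23→06:30, out 16:23→16:30; 10 h 0 min
Total credited: 31 h 30 min.

31.50 hours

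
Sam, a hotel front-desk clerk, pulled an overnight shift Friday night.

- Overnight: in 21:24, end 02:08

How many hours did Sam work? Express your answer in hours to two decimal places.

4.73 hours

Overnight: 21:24 → midnight = 2 h 36 min; midnight → 02:08 = 2 h 8 min; span 4 h 44 min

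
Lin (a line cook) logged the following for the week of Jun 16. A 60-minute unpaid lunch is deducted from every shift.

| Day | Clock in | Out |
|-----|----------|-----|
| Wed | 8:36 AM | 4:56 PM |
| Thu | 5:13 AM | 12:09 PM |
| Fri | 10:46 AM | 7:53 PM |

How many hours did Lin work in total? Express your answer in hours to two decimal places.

21.38 hours

Wed: 8:36 AM–4:56 PM = 8 h 20 min; less 60 min break → 7 h 20 min
Thu: 5:13 AM–12:09 PM = 6 h 56 min; less 60 min break → 5 h 56 min
Fri: 10:46 AM–7:53 PM = 9 h 7 min; less 60 min break → 8 h 7 min
Total: 7 h 20 min + 5 h 56 min + 8 h 7 min = 21 h 23 min.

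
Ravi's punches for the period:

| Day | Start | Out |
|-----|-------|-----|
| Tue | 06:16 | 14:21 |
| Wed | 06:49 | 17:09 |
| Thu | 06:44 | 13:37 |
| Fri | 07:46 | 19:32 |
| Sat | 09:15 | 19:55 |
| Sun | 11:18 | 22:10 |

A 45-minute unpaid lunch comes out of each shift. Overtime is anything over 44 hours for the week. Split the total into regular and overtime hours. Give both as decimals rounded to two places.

Tue: 06:16–14:21 = 8 h 5 min; less 45 min break → 7 h 20 min
Wed: 06:49–17:09 = 10 h 20 min; less 45 min break → 9 h 35 min
Thu: 06:44–13:37 = 6 h 53 min; less 45 min break → 6 h 8 min
Fri: 07:46–19:32 = 11 h 46 min; less 45 min break → 11 h 1 min
Sat: 09:15–19:55 = 10 h 40 min; less 45 min break → 9 h 55 min
Sun: 11:18–22:10 = 10 h 52 min; less 45 min break → 10 h 7 min
Total worked: 54 h 6 min = 54.10 h.
Threshold 44 h → overtime 10 h 6 min, regular 44 h 0 min.

Regular 44.00 hours, overtime 10.10 hours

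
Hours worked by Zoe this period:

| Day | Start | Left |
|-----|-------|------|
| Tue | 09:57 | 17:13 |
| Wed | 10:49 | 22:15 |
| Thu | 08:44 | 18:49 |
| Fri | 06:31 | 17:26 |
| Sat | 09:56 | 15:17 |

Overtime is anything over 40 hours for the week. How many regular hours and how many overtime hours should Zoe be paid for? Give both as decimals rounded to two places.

Regular 40.00 hours, overtime 5.05 hours

Tue: 09:57–17:13 = 7 h 16 min
Wed: 10:49–22:15 = 11 h 26 min
Thu: 08:44–18:49 = 10 h 5 min
Fri: 06:31–17:26 = 10 h 55 min
Sat: 09:56–15:17 = 5 h 21 min
Total worked: 45 h 3 min = 45.05 h.
Threshold 40 h → overtime 5 h 3 min, regular 40 h 0 min.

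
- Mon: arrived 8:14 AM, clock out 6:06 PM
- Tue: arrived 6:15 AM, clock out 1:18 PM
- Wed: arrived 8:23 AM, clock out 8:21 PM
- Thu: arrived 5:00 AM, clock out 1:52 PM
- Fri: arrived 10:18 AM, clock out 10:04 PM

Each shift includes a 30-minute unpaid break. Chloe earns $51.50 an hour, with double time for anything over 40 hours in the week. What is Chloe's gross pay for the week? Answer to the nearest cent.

Mon: 8:14 AM–6:06 PM = 9 h 52 min; less 30 min break → 9 h 22 min
Tue: 6:15 AM–1:18 PM = 7 h 3 min; less 30 min break → 6 h 33 min
Wed: 8:23 AM–8:21 PM = 11 h 58 min; less 30 min break → 11 h 28 min
Thu: 5:00 AM–1:52 PM = 8 h 52 min; less 30 min break → 8 h 22 min
Fri: 10:18 AM–10:04 PM = 11 h 46 min; less 30 min break → 11 h 16 min
Total worked: 47 h 1 min = 2821 min.
Regular 40 h 0 min = 2400 min at $51.50/h; overtime 7 h 1 min = 421 min at $103.00/h.
Pay = (2400 × $51.50 + 421 × $103.00) ÷ 60 = $2782.72.

$2782.72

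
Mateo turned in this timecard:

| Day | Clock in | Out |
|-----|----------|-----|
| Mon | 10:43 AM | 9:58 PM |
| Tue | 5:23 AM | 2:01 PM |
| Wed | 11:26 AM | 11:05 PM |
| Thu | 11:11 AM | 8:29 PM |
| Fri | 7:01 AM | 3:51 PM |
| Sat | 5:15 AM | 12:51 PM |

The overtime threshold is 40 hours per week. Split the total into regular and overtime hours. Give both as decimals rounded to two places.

Regular 40.00 hours, overtime 17.27 hours

Mon: 10:43 AM–9:58 PM = 11 h 15 min
Tue: 5:23 AM–2:01 PM = 8 h 38 min
Wed: 11:26 AM–11:05 PM = 11 h 39 min
Thu: 11:11 AM–8:29 PM = 9 h 18 min
Fri: 7:01 AM–3:51 PM = 8 h 50 min
Sat: 5:15 AM–12:51 PM = 7 h 36 min
Total worked: 57 h 16 min = 57.27 h.
Threshold 40 h → overtime 17 h 16 min, regular 40 h 0 min.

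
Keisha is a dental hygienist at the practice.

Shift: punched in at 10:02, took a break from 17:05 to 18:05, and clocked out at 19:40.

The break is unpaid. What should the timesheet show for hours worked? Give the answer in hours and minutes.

Shift: 10:02–19:40 = 9 h 38 min; less 60 min break → 8 h 38 min

8 h 38 min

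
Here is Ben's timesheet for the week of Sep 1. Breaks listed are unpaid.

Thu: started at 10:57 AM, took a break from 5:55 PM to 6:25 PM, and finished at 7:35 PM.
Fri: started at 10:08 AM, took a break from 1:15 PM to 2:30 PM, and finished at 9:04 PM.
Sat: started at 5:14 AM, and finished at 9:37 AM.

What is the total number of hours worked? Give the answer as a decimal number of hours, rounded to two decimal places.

22.20 hours

Thu: 10:57 AM–7:35 PM = 8 h 38 min; less 30 min break → 8 h 8 min
Fri: 10:08 AM–9:04 PM = 10 h 56 min; less 75 min break → 9 h 41 min
Sat: 5:14 AM–9:37 AM = 4 h 23 min
Total: 8 h 8 min + 9 h 41 min + 4 h 23 min = 22 h 12 min.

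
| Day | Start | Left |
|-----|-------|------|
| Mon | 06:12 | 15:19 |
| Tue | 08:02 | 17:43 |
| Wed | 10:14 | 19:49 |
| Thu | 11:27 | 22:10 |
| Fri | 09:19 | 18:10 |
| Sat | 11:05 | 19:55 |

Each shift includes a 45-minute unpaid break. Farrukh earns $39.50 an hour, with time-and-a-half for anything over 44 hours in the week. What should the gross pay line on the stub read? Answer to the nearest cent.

Mon: 06:12–15:19 = 9 h 7 min; less 45 min break → 8 h 22 min
Tue: 08:02–17:43 = 9 h 41 min; less 45 min break → 8 h 56 min
Wed: 10:14–19:49 = 9 h 35 min; less 45 min break → 8 h 50 min
Thu: 11:27–22:10 = 10 h 43 min; less 45 min break → 9 h 58 min
Fri: 09:19–18:10 = 8 h 51 min; less 45 min break → 8 h 6 min
Sat: 11:05–19:55 = 8 h 50 min; less 45 min break → 8 h 5 min
Total worked: 52 h 17 min = 3137 min.
Regular 44 h 0 min = 2640 min at $39.50/h; overtime 8 h 17 min = 497 min at $59.25/h.
Pay = (2640 × $39.50 + 497 × $59.25) ÷ 60 = $2228.79.

$2228.79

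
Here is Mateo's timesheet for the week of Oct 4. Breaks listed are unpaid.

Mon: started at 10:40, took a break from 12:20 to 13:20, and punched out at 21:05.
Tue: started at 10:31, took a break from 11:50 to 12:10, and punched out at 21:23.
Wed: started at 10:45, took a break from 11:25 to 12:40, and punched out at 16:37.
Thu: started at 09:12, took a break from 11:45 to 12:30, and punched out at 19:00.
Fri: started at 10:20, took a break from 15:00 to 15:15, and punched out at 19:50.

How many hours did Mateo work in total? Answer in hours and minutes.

42 h 52 min

Mon: 10:40–21:05 = 10 h 25 min; less 60 min break → 9 h 25 min
Tue: 10:31–21:23 = 10 h 52 min; less 20 min break → 10 h 32 min
Wed: 10:45–16:37 = 5 h 52 min; less 75 min break → 4 h 37 min
Thu: 09:12–19:00 = 9 h 48 min; less 45 min break → 9 h 3 min
Fri: 10:20–19:50 = 9 h 30 min; less 15 min break → 9 h 15 min
Total: 9 h 25 min + 10 h 32 min + 4 h 37 min + 9 h 3 min + 9 h 15 min = 42 h 52 min.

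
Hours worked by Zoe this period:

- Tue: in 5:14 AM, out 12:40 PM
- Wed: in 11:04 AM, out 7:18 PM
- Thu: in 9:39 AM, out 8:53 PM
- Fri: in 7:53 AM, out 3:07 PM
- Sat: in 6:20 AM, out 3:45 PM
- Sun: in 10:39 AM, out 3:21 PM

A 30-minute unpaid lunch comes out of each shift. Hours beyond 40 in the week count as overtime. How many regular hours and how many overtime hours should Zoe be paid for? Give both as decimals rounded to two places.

Tue: 5:14 AM–12:40 PM = 7 h 26 min; less 30 min break → 6 h 56 min
Wed: 11:04 AM–7:18 PM = 8 h 14 min; less 30 min break → 7 h 44 min
Thu: 9:39 AM–8:53 PM = 11 h 14 min; less 30 min break → 10 h 44 min
Fri: 7:53 AM–3:07 PM = 7 h 14 min; less 30 min break → 6 h 44 min
Sat: 6:20 AM–3:45 PM = 9 h 25 min; less 30 min break → 8 h 55 min
Sun: 10:39 AM–3:21 PM = 4 h 42 min; less 30 min break → 4 h 12 min
Total worked: 45 h 15 min = 45.25 h.
Threshold 40 h → overtime 5 h 15 min, regular 40 h 0 min.

Regular 40.00 hours, overtime 5.25 hours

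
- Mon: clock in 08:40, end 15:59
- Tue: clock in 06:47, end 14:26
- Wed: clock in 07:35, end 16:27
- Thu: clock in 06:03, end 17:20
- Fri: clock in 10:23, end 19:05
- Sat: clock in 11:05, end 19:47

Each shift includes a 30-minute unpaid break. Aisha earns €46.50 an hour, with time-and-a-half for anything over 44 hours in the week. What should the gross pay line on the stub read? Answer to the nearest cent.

Mon: 08:40–15:59 = 7 h 19 min; less 30 min break → 6 h 49 min
Tue: 06:47–14:26 = 7 h 39 min; less 30 min break → 7 h 9 min
Wed: 07:35–16:27 = 8 h 52 min; less 30 min break → 8 h 22 min
Thu: 06:03–17:20 = 11 h 17 min; less 30 min break → 10 h 47 min
Fri: 10:23–19:05 = 8 h 42 min; less 30 min break → 8 h 12 min
Sat: 11:05–19:47 = 8 h 42 min; less 30 min break → 8 h 12 min
Total worked: 49 h 31 min = 2971 min.
Regular 44 h 0 min = 2640 min at €46.50/h; overtime 5 h 31 min = 331 min at €69.75/h.
Pay = (2640 × €46.50 + 331 × €69.75) ÷ 60 = €2430.79.

€2430.79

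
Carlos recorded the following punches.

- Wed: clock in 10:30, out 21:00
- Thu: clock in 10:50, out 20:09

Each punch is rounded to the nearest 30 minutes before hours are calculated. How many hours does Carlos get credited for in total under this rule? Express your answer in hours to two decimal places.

19.50 hours

Wed: in 10:30→10:30, out 21:00→21:00; 10 h 30 min
Thu: in 10:50→11:00, out 20:09→20:00; 9 h 0 min
Total credited: 19 h 30 min.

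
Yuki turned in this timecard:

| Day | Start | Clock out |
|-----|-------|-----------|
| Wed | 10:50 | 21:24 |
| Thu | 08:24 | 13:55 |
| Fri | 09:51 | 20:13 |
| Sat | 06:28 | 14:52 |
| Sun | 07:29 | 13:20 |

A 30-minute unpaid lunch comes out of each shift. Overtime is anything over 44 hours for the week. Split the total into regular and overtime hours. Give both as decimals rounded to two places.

Wed: 10:50–21:24 = 10 h 34 min; less 30 min break → 10 h 4 min
Thu: 08:24–13:55 = 5 h 31 min; less 30 min break → 5 h 1 min
Fri: 09:51–20:13 = 10 h 22 min; less 30 min break → 9 h 52 min
Sat: 06:28–14:52 = 8 h 24 min; less 30 min break → 7 h 54 min
Sun: 07:29–13:20 = 5 h 51 min; less 30 min break → 5 h 21 min
Total worked: 38 h 12 min = 38.20 h.
Threshold 44 h → overtime 0 h 0 min, regular 38 h 12 min.

Regular 38.20 hours, overtime 0.00 hours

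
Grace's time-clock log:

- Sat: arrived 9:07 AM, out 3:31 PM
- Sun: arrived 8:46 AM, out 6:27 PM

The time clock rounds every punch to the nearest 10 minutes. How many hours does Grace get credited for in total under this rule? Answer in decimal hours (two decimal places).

16.00 hours

Sat: in 9:07 AM→9:10 AM, out 3:31 PM→3:30 PM; 6 h 20 min
Sun: in 8:46 AM→8:50 AM, out 6:27 PM→6:30 PM; 9 h 40 min
Total credited: 16 h 0 min.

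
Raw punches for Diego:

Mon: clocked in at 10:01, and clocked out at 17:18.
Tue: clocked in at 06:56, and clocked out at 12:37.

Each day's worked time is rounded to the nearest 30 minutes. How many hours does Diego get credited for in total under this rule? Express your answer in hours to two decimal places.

13.00 hours

Mon: 10:01–17:18 = 7 h 17 min → rounds to 7 h 30 min
Tue: 06:56–12:37 = 5 h 41 min → rounds to 5 h 30 min
Total credited: 13 h 0 min.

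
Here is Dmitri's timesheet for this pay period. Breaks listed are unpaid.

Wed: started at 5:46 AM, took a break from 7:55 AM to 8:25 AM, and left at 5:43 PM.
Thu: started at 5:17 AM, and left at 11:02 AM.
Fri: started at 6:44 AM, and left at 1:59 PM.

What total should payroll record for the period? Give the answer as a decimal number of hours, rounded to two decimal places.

Wed: 5:46 AM–5:43 PM = 11 h 57 min; less 30 min break → 11 h 27 min
Thu: 5:17 AM–11:02 AM = 5 h 45 min
Fri: 6:44 AM–1:59 PM = 7 h 15 min
Total: 11 h 27 min + 5 h 45 min + 7 h 15 min = 24 h 27 min.

24.45 hours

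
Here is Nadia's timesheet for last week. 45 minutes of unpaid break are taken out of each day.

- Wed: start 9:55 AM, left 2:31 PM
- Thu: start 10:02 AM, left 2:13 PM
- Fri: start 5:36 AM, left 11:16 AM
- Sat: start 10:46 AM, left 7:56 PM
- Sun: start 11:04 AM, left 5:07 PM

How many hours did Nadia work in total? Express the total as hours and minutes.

25 h 55 min

Wed: 9:55 AM–2:31 PM = 4 h 36 min; less 45 min break → 3 h 51 min
Thu: 10:02 AM–2:13 PM = 4 h 11 min; less 45 min break → 3 h 26 min
Fri: 5:36 AM–11:16 AM = 5 h 40 min; less 45 min break → 4 h 55 min
Sat: 10:46 AM–7:56 PM = 9 h 10 min; less 45 min break → 8 h 25 min
Sun: 11:04 AM–5:07 PM = 6 h 3 min; less 45 min break → 5 h 18 min
Total: 3 h 51 min + 3 h 26 min + 4 h 55 min + 8 h 25 min + 5 h 18 min = 25 h 55 min.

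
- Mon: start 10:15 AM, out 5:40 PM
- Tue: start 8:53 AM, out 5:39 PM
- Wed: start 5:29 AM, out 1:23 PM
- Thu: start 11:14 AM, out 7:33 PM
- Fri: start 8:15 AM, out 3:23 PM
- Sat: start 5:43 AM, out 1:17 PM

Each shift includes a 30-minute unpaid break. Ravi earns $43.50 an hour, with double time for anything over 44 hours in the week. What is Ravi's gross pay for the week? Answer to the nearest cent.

$1922.70

Mon: 10:15 AM–5:40 PM = 7 h 25 min; less 30 min break → 6 h 55 min
Tue: 8:53 AM–5:39 PM = 8 h 46 min; less 30 min break → 8 h 16 min
Wed: 5:29 AM–1:23 PM = 7 h 54 min; less 30 min break → 7 h 24 min
Thu: 11:14 AM–7:33 PM = 8 h 19 min; less 30 min break → 7 h 49 min
Fri: 8:15 AM–3:23 PM = 7 h 8 min; less 30 min break → 6 h 38 min
Sat: 5:43 AM–1:17 PM = 7 h 34 min; less 30 min break → 7 h 4 min
Total worked: 44 h 6 min = 2646 min.
Regular 44 h 0 min = 2640 min at $43.50/h; overtime 0 h 6 min = 6 min at $87.00/h.
Pay = (2640 × $43.50 + 6 × $87.00) ÷ 60 = $1922.70.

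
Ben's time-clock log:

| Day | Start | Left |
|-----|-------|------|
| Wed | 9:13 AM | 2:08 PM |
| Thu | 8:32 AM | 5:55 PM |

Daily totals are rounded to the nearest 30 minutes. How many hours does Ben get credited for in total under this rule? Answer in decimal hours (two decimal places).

14.50 hours

Wed: 9:13 AM–2:08 PM = 4 h 55 min → rounds to 5 h 0 min
Thu: 8:32 AM–5:55 PM = 9 h 23 min → rounds to 9 h 30 min
Total credited: 14 h 30 min.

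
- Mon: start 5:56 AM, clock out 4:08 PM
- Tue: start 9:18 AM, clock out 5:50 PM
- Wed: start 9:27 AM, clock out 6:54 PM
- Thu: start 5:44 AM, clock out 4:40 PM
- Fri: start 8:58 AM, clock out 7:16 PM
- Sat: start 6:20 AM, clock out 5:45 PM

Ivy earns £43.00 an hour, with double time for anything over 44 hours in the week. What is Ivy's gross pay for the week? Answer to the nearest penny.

£3339.67

Mon: 5:56 AM–4:08 PM = 10 h 12 min
Tue: 9:18 AM–5:50 PM = 8 h 32 min
Wed: 9:27 AM–6:54 PM = 9 h 27 min
Thu: 5:44 AM–4:40 PM = 10 h 56 min
Fri: 8:58 AM–7:16 PM = 10 h 18 min
Sat: 6:20 AM–5:45 PM = 11 h 25 min
Total worked: 60 h 50 min = 3650 min.
Regular 44 h 0 min = 2640 min at £43.00/h; overtime 16 h 50 min = 1010 min at £86.00/h.
Pay = (2640 × £43.00 + 1010 × £86.00) ÷ 60 = £3339.67.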